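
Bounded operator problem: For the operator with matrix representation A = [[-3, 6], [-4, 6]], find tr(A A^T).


trace(A * A^T) = sum of squares of all entries
= (-3)^2 + 6^2 + (-4)^2 + 6^2
= 9 + 36 + 16 + 36
= 97

97


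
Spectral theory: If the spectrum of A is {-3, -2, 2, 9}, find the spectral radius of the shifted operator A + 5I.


Spectrum of A + 5I = {2, 3, 7, 14}
Spectral radius = max |lambda| over the shifted spectrum
= max(2, 3, 7, 14) = 14

14


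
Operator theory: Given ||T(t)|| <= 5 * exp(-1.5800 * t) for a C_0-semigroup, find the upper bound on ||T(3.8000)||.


||T(3.8000)|| <= 5 * exp(-1.5800 * 3.8000)
= 5 * exp(-6.0040)
= 5 * 0.0025
= 0.0123

0.0123


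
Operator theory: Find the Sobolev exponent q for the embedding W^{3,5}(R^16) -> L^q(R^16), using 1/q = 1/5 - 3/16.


Using the Sobolev embedding formula: 1/q = 1/p - k/n
1/q = 1/5 - 3/16 = 1/80
q = 1/(1/80) = 80

80.0000


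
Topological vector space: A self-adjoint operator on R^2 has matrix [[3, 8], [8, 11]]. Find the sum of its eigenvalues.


For a self-adjoint (symmetric) matrix, the eigenvalues are real.
The sum of eigenvalues equals the trace of the matrix.
trace = 3 + 11 = 14

14


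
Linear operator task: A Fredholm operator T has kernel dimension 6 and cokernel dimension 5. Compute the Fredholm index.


The Fredholm index is defined as ind(T) = dim(ker T) - dim(coker T)
= 6 - 5
= 1

1


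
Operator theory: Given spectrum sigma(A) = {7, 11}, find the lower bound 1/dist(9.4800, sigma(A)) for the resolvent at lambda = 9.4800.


dist(9.4800, {7, 11}) = min(|9.4800 - 7|, |9.4800 - 11|)
= min(2.4800, 1.5200) = 1.5200
Resolvent bound = 1/1.5200 = 0.6579

0.6579


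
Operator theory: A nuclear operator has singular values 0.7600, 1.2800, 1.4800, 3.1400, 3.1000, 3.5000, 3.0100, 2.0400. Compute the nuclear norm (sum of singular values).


The nuclear norm is the sum of all singular values.
||T||_1 = 0.7600 + 1.2800 + 1.4800 + 3.1400 + 3.1000 + 3.5000 + 3.0100 + 2.0400
= 18.3100

18.3100


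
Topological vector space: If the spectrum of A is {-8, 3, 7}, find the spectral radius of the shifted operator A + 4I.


Spectrum of A + 4I = {-4, 7, 11}
Spectral radius = max |lambda| over the shifted spectrum
= max(4, 7, 11) = 11

11


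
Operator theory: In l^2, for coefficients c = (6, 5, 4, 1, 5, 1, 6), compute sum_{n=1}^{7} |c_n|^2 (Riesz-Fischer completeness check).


sum |c_n|^2 = 6^2 + 5^2 + 4^2 + 1^2 + 5^2 + 1^2 + 6^2
= 36 + 25 + 16 + 1 + 25 + 1 + 36
= 140

140


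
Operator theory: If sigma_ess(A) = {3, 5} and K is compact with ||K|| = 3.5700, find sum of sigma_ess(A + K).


By Weyl's theorem, the essential spectrum is invariant under compact perturbations.
sigma_ess(A + K) = sigma_ess(A) = {3, 5}
Sum = 3 + 5 = 8

8


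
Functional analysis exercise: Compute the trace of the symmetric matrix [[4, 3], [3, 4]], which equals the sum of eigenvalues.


For a self-adjoint (symmetric) matrix, the eigenvalues are real.
The sum of eigenvalues equals the trace of the matrix.
trace = 4 + 4 = 8

8


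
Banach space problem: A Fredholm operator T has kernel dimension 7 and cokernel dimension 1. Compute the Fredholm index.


The Fredholm index is defined as ind(T) = dim(ker T) - dim(coker T)
= 7 - 1
= 6

6


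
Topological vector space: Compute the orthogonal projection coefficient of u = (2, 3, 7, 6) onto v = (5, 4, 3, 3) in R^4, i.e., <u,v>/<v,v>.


Computing <u,v> = 2*5 + 3*4 + 7*3 + 6*3 = 61
Computing <v,v> = 5^2 + 4^2 + 3^2 + 3^2 = 59
Projection coefficient = 61/59 = 1.0339

1.0339


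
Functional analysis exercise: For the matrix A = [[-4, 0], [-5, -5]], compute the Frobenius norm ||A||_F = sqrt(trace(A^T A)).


||A||_F^2 = sum a_ij^2
= (-4)^2 + 0^2 + (-5)^2 + (-5)^2
= 16 + 0 + 25 + 25 = 66
||A||_F = sqrt(66) = 8.1240

8.1240


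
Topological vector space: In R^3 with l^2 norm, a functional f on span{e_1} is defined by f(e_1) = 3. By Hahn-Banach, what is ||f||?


The norm of f is given by ||f|| = sup_{||x||=1} |f(x)|.
On span{e_1}, ||e_1|| = 1, so ||f|| = |f(e_1)| / ||e_1||
= |3| / 1 = 3.0000

3.0000


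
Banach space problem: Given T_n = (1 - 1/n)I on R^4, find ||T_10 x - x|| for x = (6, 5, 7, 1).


T_10 x - x = (1 - 1/10)x - x = -x/10
||x|| = sqrt(111) = 10.5357
||T_10 x - x|| = ||x||/10 = 10.5357/10 = 1.0536

1.0536


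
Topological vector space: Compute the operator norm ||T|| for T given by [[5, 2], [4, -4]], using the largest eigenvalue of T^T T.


A^T A = [[41, -6], [-6, 20]]
trace(A^T A) = 61, det(A^T A) = 784
discriminant = 61^2 - 4*784 = 585
Largest eigenvalue of A^T A = (trace + sqrt(disc))/2 = 42.5934
||T|| = sqrt(42.5934) = 6.5264

6.5264


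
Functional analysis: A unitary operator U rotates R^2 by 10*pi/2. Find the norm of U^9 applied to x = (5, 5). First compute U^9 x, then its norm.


U is a rotation by theta = 10*pi/2
U^9 = rotation by 9*theta = 90*pi/2 = 2*pi/2 (mod 2*pi)
cos(2*pi/2) = -1.0000, sin(2*pi/2) = 0.0000
U^9 x = (-1.0000 * 5 - 0.0000 * 5, 0.0000 * 5 + -1.0000 * 5)
= (-5.0000, -5.0000)
||U^9 x|| = sqrt((-5.0000)^2 + (-5.0000)^2) = sqrt(50.0000) = 7.0711

7.0711


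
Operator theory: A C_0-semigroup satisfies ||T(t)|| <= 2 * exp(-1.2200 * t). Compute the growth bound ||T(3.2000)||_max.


||T(3.2000)|| <= 2 * exp(-1.2200 * 3.2000)
= 2 * exp(-3.9040)
= 2 * 0.0202
= 0.0403

0.0403


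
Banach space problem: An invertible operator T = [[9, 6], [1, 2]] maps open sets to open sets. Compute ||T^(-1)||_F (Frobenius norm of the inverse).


det(T) = 9*2 - 6*1 = 12
T^(-1) = (1/12) * [[2, -6], [-1, 9]] = [[0.1667, -0.5000], [-0.0833, 0.7500]]
||T^(-1)||_F^2 = 0.1667^2 + (-0.5000)^2 + (-0.0833)^2 + 0.7500^2 = 0.8472
||T^(-1)||_F = sqrt(0.8472) = 0.9204

0.9204


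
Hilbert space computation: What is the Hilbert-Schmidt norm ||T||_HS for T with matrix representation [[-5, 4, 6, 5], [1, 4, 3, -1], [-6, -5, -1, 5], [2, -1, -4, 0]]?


The Hilbert-Schmidt norm is sqrt(sum of squares of all entries).
Sum of squares = (-5)^2 + 4^2 + 6^2 + 5^2 + 1^2 + 4^2 + 3^2 + (-1)^2 + (-6)^2 + (-5)^2 + (-1)^2 + 5^2 + 2^2 + (-1)^2 + (-4)^2 + 0^2
= 25 + 16 + 36 + 25 + 1 + 16 + 9 + 1 + 36 + 25 + 1 + 25 + 4 + 1 + 16 + 0 = 237
||T||_HS = sqrt(237) = 15.3948

15.3948


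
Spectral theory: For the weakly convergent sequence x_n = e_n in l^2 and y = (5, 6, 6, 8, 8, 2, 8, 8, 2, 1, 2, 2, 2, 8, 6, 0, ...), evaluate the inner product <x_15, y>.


x_15 = e_15 is the standard basis vector with 1 in position 15.
<x_15, y> = y_15 = 6
As n -> infinity, <x_n, y> -> 0, confirming weak convergence of (x_n) to 0.

6


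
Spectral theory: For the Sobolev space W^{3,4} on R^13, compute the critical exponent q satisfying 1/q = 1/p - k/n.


Using the Sobolev embedding formula: 1/q = 1/p - k/n
1/q = 1/4 - 3/13 = 1/52
q = 1/(1/52) = 52

52.0000


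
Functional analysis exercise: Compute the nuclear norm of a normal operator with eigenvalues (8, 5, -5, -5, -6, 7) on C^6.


For a normal operator, singular values equal |eigenvalues|.
Trace norm = sum |lambda_i| = 8 + 5 + 5 + 5 + 6 + 7
= 36

36


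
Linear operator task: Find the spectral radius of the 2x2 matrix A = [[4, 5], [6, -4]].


For a 2x2 matrix, eigenvalues satisfy lambda^2 - (trace)*lambda + det = 0
trace = 4 + -4 = 0
det = 4*-4 - 5*6 = -46
discriminant = 0^2 - 4*(-46) = 184
spectral radius = max |eigenvalue| = 6.7823

6.7823


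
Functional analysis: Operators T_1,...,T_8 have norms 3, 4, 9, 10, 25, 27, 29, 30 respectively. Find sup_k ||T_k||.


By the Uniform Boundedness Principle, the supremum of norms is finite.
sup_k ||T_k|| = max(3, 4, 9, 10, 25, 27, 29, 30) = 30

30


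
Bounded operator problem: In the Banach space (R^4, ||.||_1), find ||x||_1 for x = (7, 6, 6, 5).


The l^1 norm equals the sum of absolute values of all components.
||x||_1 = 7 + 6 + 6 + 5
= 24

24.0000


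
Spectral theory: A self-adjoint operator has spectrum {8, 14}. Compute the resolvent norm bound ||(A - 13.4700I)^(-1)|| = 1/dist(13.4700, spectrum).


dist(13.4700, {8, 14}) = min(|13.4700 - 8|, |13.4700 - 14|)
= min(5.4700, 0.5300) = 0.5300
Resolvent bound = 1/0.5300 = 1.8868

1.8868


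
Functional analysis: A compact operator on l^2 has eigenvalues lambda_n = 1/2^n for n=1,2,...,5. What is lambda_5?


The eigenvalue formula gives lambda_5 = 1/2^5
= 1/32
= 0.0312

0.0312


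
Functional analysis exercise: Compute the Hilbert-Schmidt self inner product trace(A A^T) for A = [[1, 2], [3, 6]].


trace(A * A^T) = sum of squares of all entries
= 1^2 + 2^2 + 3^2 + 6^2
= 1 + 4 + 9 + 36
= 50

50


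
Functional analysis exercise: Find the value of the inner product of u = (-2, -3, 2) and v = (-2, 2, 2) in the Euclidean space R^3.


Computing the standard inner product <u, v> = sum u_i * v_i
= -2*-2 + -3*2 + 2*2
= 4 + -6 + 4
= 2

2


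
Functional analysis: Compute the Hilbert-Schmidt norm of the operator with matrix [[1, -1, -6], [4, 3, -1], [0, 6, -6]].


The Hilbert-Schmidt norm is sqrt(sum of squares of all entries).
Sum of squares = 1^2 + (-1)^2 + (-6)^2 + 4^2 + 3^2 + (-1)^2 + 0^2 + 6^2 + (-6)^2
= 1 + 1 + 36 + 16 + 9 + 1 + 0 + 36 + 36 = 136
||T||_HS = sqrt(136) = 11.6619

11.6619


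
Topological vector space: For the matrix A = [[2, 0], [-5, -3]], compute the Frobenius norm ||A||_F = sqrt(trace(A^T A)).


||A||_F^2 = sum a_ij^2
= 2^2 + 0^2 + (-5)^2 + (-3)^2
= 4 + 0 + 25 + 9 = 38
||A||_F = sqrt(38) = 6.1644

6.1644


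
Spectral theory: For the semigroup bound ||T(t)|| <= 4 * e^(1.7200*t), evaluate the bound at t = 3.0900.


||T(3.0900)|| <= 4 * exp(1.7200 * 3.0900)
= 4 * exp(5.3148)
= 4 * 203.3238
= 813.2954

813.2954


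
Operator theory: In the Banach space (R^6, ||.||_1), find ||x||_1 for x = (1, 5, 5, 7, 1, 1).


The l^1 norm equals the sum of absolute values of all components.
||x||_1 = 1 + 5 + 5 + 7 + 1 + 1
= 20

20.0000


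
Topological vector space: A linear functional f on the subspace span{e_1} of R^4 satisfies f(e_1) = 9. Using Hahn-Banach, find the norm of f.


The norm of f is given by ||f|| = sup_{||x||=1} |f(x)|.
On span{e_1}, ||e_1|| = 1, so ||f|| = |f(e_1)| / ||e_1||
= |9| / 1 = 9.0000

9.0000


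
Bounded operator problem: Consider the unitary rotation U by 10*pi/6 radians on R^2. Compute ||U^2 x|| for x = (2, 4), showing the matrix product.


U is a rotation by theta = 10*pi/6
U^2 = rotation by 2*theta = 20*pi/6 = 8*pi/6 (mod 2*pi)
cos(8*pi/6) = -0.5000, sin(8*pi/6) = -0.8660
U^2 x = (-0.5000 * 2 - -0.8660 * 4, -0.8660 * 2 + -0.5000 * 4)
= (2.4641, -3.7321)
||U^2 x|| = sqrt(2.4641^2 + (-3.7321)^2) = sqrt(20.0000) = 4.4721

4.4721


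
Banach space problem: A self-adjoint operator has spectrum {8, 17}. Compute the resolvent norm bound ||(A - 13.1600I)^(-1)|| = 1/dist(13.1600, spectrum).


dist(13.1600, {8, 17}) = min(|13.1600 - 8|, |13.1600 - 17|)
= min(5.1600, 3.8400) = 3.8400
Resolvent bound = 1/3.8400 = 0.2604

0.2604


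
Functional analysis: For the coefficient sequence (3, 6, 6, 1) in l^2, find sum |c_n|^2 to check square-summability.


sum |c_n|^2 = 3^2 + 6^2 + 6^2 + 1^2
= 9 + 36 + 36 + 1
= 82

82


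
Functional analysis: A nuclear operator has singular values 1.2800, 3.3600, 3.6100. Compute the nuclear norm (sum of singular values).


The nuclear norm is the sum of all singular values.
||T||_1 = 1.2800 + 3.3600 + 3.6100
= 8.2500

8.2500


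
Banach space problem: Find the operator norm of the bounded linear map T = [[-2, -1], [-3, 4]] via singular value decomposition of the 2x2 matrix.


A^T A = [[13, -10], [-10, 17]]
trace(A^T A) = 30, det(A^T A) = 121
discriminant = 30^2 - 4*121 = 416
Largest eigenvalue of A^T A = (trace + sqrt(disc))/2 = 25.1980
||T|| = sqrt(25.1980) = 5.0198

5.0198


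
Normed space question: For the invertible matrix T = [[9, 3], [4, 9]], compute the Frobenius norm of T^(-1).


det(T) = 9*9 - 3*4 = 69
T^(-1) = (1/69) * [[9, -3], [-4, 9]] = [[0.1304, -0.0435], [-0.0580, 0.1304]]
||T^(-1)||_F^2 = 0.1304^2 + (-0.0435)^2 + (-0.0580)^2 + 0.1304^2 = 0.0393
||T^(-1)||_F = sqrt(0.0393) = 0.1982

0.1982


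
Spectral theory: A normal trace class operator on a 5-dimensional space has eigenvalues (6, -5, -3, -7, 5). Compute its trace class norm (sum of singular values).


For a normal operator, singular values equal |eigenvalues|.
Trace norm = sum |lambda_i| = 6 + 5 + 3 + 7 + 5
= 26

26


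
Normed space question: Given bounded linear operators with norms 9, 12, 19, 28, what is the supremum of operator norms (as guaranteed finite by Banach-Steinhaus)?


By the Uniform Boundedness Principle, the supremum of norms is finite.
sup_k ||T_k|| = max(9, 12, 19, 28) = 28

28


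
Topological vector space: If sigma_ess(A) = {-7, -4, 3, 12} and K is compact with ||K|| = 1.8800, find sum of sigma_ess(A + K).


By Weyl's theorem, the essential spectrum is invariant under compact perturbations.
sigma_ess(A + K) = sigma_ess(A) = {-7, -4, 3, 12}
Sum = -7 + -4 + 3 + 12 = 4

4


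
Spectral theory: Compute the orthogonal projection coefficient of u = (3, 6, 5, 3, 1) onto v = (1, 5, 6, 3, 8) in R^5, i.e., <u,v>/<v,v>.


Computing <u,v> = 3*1 + 6*5 + 5*6 + 3*3 + 1*8 = 80
Computing <v,v> = 1^2 + 5^2 + 6^2 + 3^2 + 8^2 = 135
Projection coefficient = 80/135 = 0.5926

0.5926


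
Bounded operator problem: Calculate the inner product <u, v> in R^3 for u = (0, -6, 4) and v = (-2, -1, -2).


Computing the standard inner product <u, v> = sum u_i * v_i
= 0*-2 + -6*-1 + 4*-2
= 0 + 6 + -8
= -2

-2


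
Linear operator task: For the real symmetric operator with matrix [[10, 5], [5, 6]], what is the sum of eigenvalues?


For a self-adjoint (symmetric) matrix, the eigenvalues are real.
The sum of eigenvalues equals the trace of the matrix.
trace = 10 + 6 = 16

16


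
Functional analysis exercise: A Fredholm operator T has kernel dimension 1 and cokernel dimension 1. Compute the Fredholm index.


The Fredholm index is defined as ind(T) = dim(ker T) - dim(coker T)
= 1 - 1
= 0

0


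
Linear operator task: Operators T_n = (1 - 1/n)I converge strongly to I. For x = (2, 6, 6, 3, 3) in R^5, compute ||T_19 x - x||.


T_19 x - x = (1 - 1/19)x - x = -x/19
||x|| = sqrt(94) = 9.6954
||T_19 x - x|| = ||x||/19 = 9.6954/19 = 0.5103

0.5103


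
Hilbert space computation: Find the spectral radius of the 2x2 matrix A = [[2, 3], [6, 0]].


For a 2x2 matrix, eigenvalues satisfy lambda^2 - (trace)*lambda + det = 0
trace = 2 + 0 = 2
det = 2*0 - 3*6 = -18
discriminant = 2^2 - 4*(-18) = 76
spectral radius = max |eigenvalue| = 5.3589

5.3589


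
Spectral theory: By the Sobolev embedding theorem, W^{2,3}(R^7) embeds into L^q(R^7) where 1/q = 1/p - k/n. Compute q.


Using the Sobolev embedding formula: 1/q = 1/p - k/n
1/q = 1/3 - 2/7 = 1/21
q = 1/(1/21) = 21

21.0000


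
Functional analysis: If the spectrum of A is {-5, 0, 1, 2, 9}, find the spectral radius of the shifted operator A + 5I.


Spectrum of A + 5I = {0, 5, 6, 7, 14}
Spectral radius = max |lambda| over the shifted spectrum
= max(0, 5, 6, 7, 14) = 14

14


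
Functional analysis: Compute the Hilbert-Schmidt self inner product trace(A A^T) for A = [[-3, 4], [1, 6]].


trace(A * A^T) = sum of squares of all entries
= (-3)^2 + 4^2 + 1^2 + 6^2
= 9 + 16 + 1 + 36
= 62

62


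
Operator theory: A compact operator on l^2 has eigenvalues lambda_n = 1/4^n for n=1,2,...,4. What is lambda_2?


The eigenvalue formula gives lambda_2 = 1/4^2
= 1/16
= 0.0625

0.0625


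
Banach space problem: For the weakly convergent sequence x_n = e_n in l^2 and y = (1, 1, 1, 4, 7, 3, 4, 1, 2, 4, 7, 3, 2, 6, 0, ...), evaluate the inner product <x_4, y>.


x_4 = e_4 is the standard basis vector with 1 in position 4.
<x_4, y> = y_4 = 4
As n -> infinity, <x_n, y> -> 0, confirming weak convergence of (x_n) to 0.

4


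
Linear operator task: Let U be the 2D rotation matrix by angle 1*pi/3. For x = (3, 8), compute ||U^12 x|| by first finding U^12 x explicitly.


U is a rotation by theta = 1*pi/3
U^12 = rotation by 12*theta = 12*pi/3 = 0*pi/3 (mod 2*pi)
cos(0*pi/3) = 1.0000, sin(0*pi/3) = 0.0000
U^12 x = (1.0000 * 3 - 0.0000 * 8, 0.0000 * 3 + 1.0000 * 8)
= (3.0000, 8.0000)
||U^12 x|| = sqrt(3.0000^2 + 8.0000^2) = sqrt(73.0000) = 8.5440

8.5440


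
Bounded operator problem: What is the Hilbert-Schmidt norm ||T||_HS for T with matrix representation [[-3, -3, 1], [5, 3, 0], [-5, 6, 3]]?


The Hilbert-Schmidt norm is sqrt(sum of squares of all entries).
Sum of squares = (-3)^2 + (-3)^2 + 1^2 + 5^2 + 3^2 + 0^2 + (-5)^2 + 6^2 + 3^2
= 9 + 9 + 1 + 25 + 9 + 0 + 25 + 36 + 9 = 123
||T||_HS = sqrt(123) = 11.0905

11.0905


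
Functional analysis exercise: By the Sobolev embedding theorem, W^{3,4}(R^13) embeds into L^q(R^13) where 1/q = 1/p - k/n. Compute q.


Using the Sobolev embedding formula: 1/q = 1/p - k/n
1/q = 1/4 - 3/13 = 1/52
q = 1/(1/52) = 52

52.0000


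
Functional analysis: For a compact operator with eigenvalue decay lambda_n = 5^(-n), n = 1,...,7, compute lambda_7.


The eigenvalue formula gives lambda_7 = 1/5^7
= 1/78125
= 1.2800e-05

1.2800e-05


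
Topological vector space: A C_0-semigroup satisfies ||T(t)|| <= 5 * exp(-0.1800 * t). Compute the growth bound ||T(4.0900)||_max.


||T(4.0900)|| <= 5 * exp(-0.1800 * 4.0900)
= 5 * exp(-0.7362)
= 5 * 0.4789
= 2.3947

2.3947


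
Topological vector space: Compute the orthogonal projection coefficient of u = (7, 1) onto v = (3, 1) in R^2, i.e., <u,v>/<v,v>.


Computing <u,v> = 7*3 + 1*1 = 22
Computing <v,v> = 3^2 + 1^2 = 10
Projection coefficient = 22/10 = 2.2000

2.2000


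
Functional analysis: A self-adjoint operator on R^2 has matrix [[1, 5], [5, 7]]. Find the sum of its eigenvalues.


For a self-adjoint (symmetric) matrix, the eigenvalues are real.
The sum of eigenvalues equals the trace of the matrix.
trace = 1 + 7 = 8

8


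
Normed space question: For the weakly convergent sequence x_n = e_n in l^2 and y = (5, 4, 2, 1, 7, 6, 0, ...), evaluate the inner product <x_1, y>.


x_1 = e_1 is the standard basis vector with 1 in position 1.
<x_1, y> = y_1 = 5
As n -> infinity, <x_n, y> -> 0, confirming weak convergence of (x_n) to 0.

5


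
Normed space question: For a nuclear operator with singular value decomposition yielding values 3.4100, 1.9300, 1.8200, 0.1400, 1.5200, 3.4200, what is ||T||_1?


The nuclear norm is the sum of all singular values.
||T||_1 = 3.4100 + 1.9300 + 1.8200 + 0.1400 + 1.5200 + 3.4200
= 12.2400

12.2400


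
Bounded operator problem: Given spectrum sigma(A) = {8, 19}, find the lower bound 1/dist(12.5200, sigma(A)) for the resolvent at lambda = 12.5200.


dist(12.5200, {8, 19}) = min(|12.5200 - 8|, |12.5200 - 19|)
= min(4.5200, 6.4800) = 4.5200
Resolvent bound = 1/4.5200 = 0.2212

0.2212


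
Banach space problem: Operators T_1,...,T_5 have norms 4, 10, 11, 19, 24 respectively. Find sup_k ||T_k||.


By the Uniform Boundedness Principle, the supremum of norms is finite.
sup_k ||T_k|| = max(4, 10, 11, 19, 24) = 24

24


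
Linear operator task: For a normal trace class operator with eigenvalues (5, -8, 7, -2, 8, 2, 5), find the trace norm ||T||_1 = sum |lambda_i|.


For a normal operator, singular values equal |eigenvalues|.
Trace norm = sum |lambda_i| = 5 + 8 + 7 + 2 + 8 + 2 + 5
= 37

37


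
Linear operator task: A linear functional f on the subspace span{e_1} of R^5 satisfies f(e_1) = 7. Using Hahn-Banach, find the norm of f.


The norm of f is given by ||f|| = sup_{||x||=1} |f(x)|.
On span{e_1}, ||e_1|| = 1, so ||f|| = |f(e_1)| / ||e_1||
= |7| / 1 = 7.0000

7.0000


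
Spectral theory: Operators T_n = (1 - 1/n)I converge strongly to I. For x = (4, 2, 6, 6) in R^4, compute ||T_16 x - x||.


T_16 x - x = (1 - 1/16)x - x = -x/16
||x|| = sqrt(92) = 9.5917
||T_16 x - x|| = ||x||/16 = 9.5917/16 = 0.5995

0.5995


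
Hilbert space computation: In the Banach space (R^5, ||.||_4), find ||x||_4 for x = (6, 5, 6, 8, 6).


The l^4 norm = (sum |x_i|^4)^(1/4)
Sum of 4th powers = 1296 + 625 + 1296 + 4096 + 1296 = 8609
||x||_4 = (8609)^(1/4) = 9.6325

9.6325


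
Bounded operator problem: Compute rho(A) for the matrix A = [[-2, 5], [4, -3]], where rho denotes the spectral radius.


For a 2x2 matrix, eigenvalues satisfy lambda^2 - (trace)*lambda + det = 0
trace = -2 + -3 = -5
det = -2*-3 - 5*4 = -14
discriminant = (-5)^2 - 4*(-14) = 81
spectral radius = max |eigenvalue| = 7.0000

7.0000


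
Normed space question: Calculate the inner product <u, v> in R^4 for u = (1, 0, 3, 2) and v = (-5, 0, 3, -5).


Computing the standard inner product <u, v> = sum u_i * v_i
= 1*-5 + 0*0 + 3*3 + 2*-5
= -5 + 0 + 9 + -10
= -6

-6


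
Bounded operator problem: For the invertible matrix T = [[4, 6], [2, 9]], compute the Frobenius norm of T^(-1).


det(T) = 4*9 - 6*2 = 24
T^(-1) = (1/24) * [[9, -6], [-2, 4]] = [[0.3750, -0.2500], [-0.0833, 0.1667]]
||T^(-1)||_F^2 = 0.3750^2 + (-0.2500)^2 + (-0.0833)^2 + 0.1667^2 = 0.2378
||T^(-1)||_F = sqrt(0.2378) = 0.4877

0.4877


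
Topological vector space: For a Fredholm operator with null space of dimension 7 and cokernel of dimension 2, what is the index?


The Fredholm index is defined as ind(T) = dim(ker T) - dim(coker T)
= 7 - 2
= 5

5


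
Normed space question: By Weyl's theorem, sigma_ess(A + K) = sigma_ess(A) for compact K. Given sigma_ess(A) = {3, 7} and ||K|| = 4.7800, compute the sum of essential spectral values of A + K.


By Weyl's theorem, the essential spectrum is invariant under compact perturbations.
sigma_ess(A + K) = sigma_ess(A) = {3, 7}
Sum = 3 + 7 = 10

10


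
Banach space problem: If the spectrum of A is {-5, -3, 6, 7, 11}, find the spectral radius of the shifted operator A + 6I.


Spectrum of A + 6I = {1, 3, 12, 13, 17}
Spectral radius = max |lambda| over the shifted spectrum
= max(1, 3, 12, 13, 17) = 17

17


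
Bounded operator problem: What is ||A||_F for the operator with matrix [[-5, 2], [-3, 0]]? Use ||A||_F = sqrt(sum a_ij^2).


||A||_F^2 = sum a_ij^2
= (-5)^2 + 2^2 + (-3)^2 + 0^2
= 25 + 4 + 9 + 0 = 38
||A||_F = sqrt(38) = 6.1644

6.1644


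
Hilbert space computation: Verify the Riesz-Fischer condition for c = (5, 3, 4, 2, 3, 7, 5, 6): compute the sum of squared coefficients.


sum |c_n|^2 = 5^2 + 3^2 + 4^2 + 2^2 + 3^2 + 7^2 + 5^2 + 6^2
= 25 + 9 + 16 + 4 + 9 + 49 + 25 + 36
= 173

173


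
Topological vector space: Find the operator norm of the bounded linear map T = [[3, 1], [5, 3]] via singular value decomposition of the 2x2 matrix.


A^T A = [[34, 18], [18, 10]]
trace(A^T A) = 44, det(A^T A) = 16
discriminant = 44^2 - 4*16 = 1872
Largest eigenvalue of A^T A = (trace + sqrt(disc))/2 = 43.6333
||T|| = sqrt(43.6333) = 6.6056

6.6056


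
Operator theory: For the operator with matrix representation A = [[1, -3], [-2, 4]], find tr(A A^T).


trace(A * A^T) = sum of squares of all entries
= 1^2 + (-3)^2 + (-2)^2 + 4^2
= 1 + 9 + 4 + 16
= 30

30


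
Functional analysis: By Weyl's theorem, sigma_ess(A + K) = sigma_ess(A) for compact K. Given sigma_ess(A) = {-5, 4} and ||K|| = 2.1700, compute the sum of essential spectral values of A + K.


By Weyl's theorem, the essential spectrum is invariant under compact perturbations.
sigma_ess(A + K) = sigma_ess(A) = {-5, 4}
Sum = -5 + 4 = -1

-1


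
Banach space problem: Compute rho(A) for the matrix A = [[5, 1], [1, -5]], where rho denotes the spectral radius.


For a 2x2 matrix, eigenvalues satisfy lambda^2 - (trace)*lambda + det = 0
trace = 5 + -5 = 0
det = 5*-5 - 1*1 = -26
discriminant = 0^2 - 4*(-26) = 104
spectral radius = max |eigenvalue| = 5.0990

5.0990


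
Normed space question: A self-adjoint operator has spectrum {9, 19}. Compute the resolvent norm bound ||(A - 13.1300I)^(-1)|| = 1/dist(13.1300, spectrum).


dist(13.1300, {9, 19}) = min(|13.1300 - 9|, |13.1300 - 19|)
= min(4.1300, 5.8700) = 4.1300
Resolvent bound = 1/4.1300 = 0.2421

0.2421


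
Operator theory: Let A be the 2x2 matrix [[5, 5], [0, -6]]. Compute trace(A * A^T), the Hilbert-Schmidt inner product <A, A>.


trace(A * A^T) = sum of squares of all entries
= 5^2 + 5^2 + 0^2 + (-6)^2
= 25 + 25 + 0 + 36
= 86

86


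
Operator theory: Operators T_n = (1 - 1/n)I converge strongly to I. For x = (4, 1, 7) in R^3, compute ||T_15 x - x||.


T_15 x - x = (1 - 1/15)x - x = -x/15
||x|| = sqrt(66) = 8.1240
||T_15 x - x|| = ||x||/15 = 8.1240/15 = 0.5416

0.5416


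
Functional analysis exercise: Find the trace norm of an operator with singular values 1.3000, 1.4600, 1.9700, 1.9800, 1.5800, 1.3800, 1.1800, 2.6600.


The nuclear norm is the sum of all singular values.
||T||_1 = 1.3000 + 1.4600 + 1.9700 + 1.9800 + 1.5800 + 1.3800 + 1.1800 + 2.6600
= 13.5100

13.5100


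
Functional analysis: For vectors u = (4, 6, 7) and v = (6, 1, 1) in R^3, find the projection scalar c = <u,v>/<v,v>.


Computing <u,v> = 4*6 + 6*1 + 7*1 = 37
Computing <v,v> = 6^2 + 1^2 + 1^2 = 38
Projection coefficient = 37/38 = 0.9737

0.9737


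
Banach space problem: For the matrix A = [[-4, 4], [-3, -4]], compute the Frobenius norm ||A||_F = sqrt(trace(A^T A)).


||A||_F^2 = sum a_ij^2
= (-4)^2 + 4^2 + (-3)^2 + (-4)^2
= 16 + 16 + 9 + 16 = 57
||A||_F = sqrt(57) = 7.5498

7.5498


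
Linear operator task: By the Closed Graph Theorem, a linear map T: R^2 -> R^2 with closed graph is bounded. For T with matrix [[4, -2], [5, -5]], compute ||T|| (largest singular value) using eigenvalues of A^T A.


A^T A = [[41, -33], [-33, 29]]
trace(A^T A) = 70, det(A^T A) = 100
discriminant = 70^2 - 4*100 = 4500
Largest eigenvalue of A^T A = (trace + sqrt(disc))/2 = 68.5410
||T|| = sqrt(68.5410) = 8.2790

8.2790


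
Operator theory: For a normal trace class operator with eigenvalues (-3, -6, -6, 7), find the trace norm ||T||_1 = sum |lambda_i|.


For a normal operator, singular values equal |eigenvalues|.
Trace norm = sum |lambda_i| = 3 + 6 + 6 + 7
= 22

22


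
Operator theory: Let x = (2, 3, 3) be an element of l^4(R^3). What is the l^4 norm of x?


The l^4 norm = (sum |x_i|^4)^(1/4)
Sum of 4th powers = 16 + 81 + 81 = 178
||x||_4 = (178)^(1/4) = 3.6526

3.6526


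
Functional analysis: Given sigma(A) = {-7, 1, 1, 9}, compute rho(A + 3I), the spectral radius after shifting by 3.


Spectrum of A + 3I = {-4, 4, 4, 12}
Spectral radius = max |lambda| over the shifted spectrum
= max(4, 4, 4, 12) = 12

12


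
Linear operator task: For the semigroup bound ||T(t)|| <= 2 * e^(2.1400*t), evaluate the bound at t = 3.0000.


||T(3.0000)|| <= 2 * exp(2.1400 * 3.0000)
= 2 * exp(6.4200)
= 2 * 614.0031
= 1228.0062

1228.0062


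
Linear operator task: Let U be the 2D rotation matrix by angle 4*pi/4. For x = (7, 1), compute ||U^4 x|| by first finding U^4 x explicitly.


U is a rotation by theta = 4*pi/4
U^4 = rotation by 4*theta = 16*pi/4 = 0*pi/4 (mod 2*pi)
cos(0*pi/4) = 1.0000, sin(0*pi/4) = 0.0000
U^4 x = (1.0000 * 7 - 0.0000 * 1, 0.0000 * 7 + 1.0000 * 1)
= (7.0000, 1.0000)
||U^4 x|| = sqrt(7.0000^2 + 1.0000^2) = sqrt(50.0000) = 7.0711

7.0711


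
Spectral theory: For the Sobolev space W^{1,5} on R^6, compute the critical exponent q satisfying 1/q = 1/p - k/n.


Using the Sobolev embedding formula: 1/q = 1/p - k/n
1/q = 1/5 - 1/6 = 1/30
q = 1/(1/30) = 30

30.0000


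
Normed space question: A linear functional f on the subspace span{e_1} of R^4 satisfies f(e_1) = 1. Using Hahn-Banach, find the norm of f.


The norm of f is given by ||f|| = sup_{||x||=1} |f(x)|.
On span{e_1}, ||e_1|| = 1, so ||f|| = |f(e_1)| / ||e_1||
= |1| / 1 = 1.0000

1.0000


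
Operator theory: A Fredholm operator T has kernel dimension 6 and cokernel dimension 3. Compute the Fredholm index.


The Fredholm index is defined as ind(T) = dim(ker T) - dim(coker T)
= 6 - 3
= 3

3


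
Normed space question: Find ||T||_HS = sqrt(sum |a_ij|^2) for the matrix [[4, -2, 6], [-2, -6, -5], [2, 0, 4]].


The Hilbert-Schmidt norm is sqrt(sum of squares of all entries).
Sum of squares = 4^2 + (-2)^2 + 6^2 + (-2)^2 + (-6)^2 + (-5)^2 + 2^2 + 0^2 + 4^2
= 16 + 4 + 36 + 4 + 36 + 25 + 4 + 0 + 16 = 141
||T||_HS = sqrt(141) = 11.8743

11.8743


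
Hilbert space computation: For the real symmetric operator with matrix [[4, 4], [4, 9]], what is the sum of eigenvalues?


For a self-adjoint (symmetric) matrix, the eigenvalues are real.
The sum of eigenvalues equals the trace of the matrix.
trace = 4 + 9 = 13

13


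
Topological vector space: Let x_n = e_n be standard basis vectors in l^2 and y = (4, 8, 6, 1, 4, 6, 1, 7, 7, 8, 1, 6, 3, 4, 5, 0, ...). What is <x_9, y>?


x_9 = e_9 is the standard basis vector with 1 in position 9.
<x_9, y> = y_9 = 7
As n -> infinity, <x_n, y> -> 0, confirming weak convergence of (x_n) to 0.

7


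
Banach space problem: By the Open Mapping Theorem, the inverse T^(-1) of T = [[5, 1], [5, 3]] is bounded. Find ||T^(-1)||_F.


det(T) = 5*3 - 1*5 = 10
T^(-1) = (1/10) * [[3, -1], [-5, 5]] = [[0.3000, -0.1000], [-0.5000, 0.5000]]
||T^(-1)||_F^2 = 0.3000^2 + (-0.1000)^2 + (-0.5000)^2 + 0.5000^2 = 0.6000
||T^(-1)||_F = sqrt(0.6000) = 0.7746

0.7746


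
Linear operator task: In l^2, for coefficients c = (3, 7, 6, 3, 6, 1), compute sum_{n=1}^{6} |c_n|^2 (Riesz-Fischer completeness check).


sum |c_n|^2 = 3^2 + 7^2 + 6^2 + 3^2 + 6^2 + 1^2
= 9 + 49 + 36 + 9 + 36 + 1
= 140

140


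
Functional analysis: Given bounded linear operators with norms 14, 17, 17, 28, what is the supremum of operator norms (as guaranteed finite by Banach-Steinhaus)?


By the Uniform Boundedness Principle, the supremum of norms is finite.
sup_k ||T_k|| = max(14, 17, 17, 28) = 28

28


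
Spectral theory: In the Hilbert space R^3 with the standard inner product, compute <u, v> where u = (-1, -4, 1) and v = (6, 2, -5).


Computing the standard inner product <u, v> = sum u_i * v_i
= -1*6 + -4*2 + 1*-5
= -6 + -8 + -5
= -19

-19


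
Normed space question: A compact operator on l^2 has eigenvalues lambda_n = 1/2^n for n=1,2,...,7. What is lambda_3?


The eigenvalue formula gives lambda_3 = 1/2^3
= 1/8
= 0.1250

0.1250


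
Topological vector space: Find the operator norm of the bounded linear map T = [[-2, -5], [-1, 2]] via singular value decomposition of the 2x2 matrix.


A^T A = [[5, 8], [8, 29]]
trace(A^T A) = 34, det(A^T A) = 81
discriminant = 34^2 - 4*81 = 832
Largest eigenvalue of A^T A = (trace + sqrt(disc))/2 = 31.4222
||T|| = sqrt(31.4222) = 5.6056

5.6056


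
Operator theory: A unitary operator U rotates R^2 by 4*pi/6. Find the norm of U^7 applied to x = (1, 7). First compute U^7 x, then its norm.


U is a rotation by theta = 4*pi/6
U^7 = rotation by 7*theta = 28*pi/6 = 4*pi/6 (mod 2*pi)
cos(4*pi/6) = -0.5000, sin(4*pi/6) = 0.8660
U^7 x = (-0.5000 * 1 - 0.8660 * 7, 0.8660 * 1 + -0.5000 * 7)
= (-6.5622, -2.6340)
||U^7 x|| = sqrt((-6.5622)^2 + (-2.6340)^2) = sqrt(50.0000) = 7.0711

7.0711


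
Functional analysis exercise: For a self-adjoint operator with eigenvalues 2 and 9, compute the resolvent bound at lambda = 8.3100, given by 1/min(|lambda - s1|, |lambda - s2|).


dist(8.3100, {2, 9}) = min(|8.3100 - 2|, |8.3100 - 9|)
= min(6.3100, 0.6900) = 0.6900
Resolvent bound = 1/0.6900 = 1.4493

1.4493


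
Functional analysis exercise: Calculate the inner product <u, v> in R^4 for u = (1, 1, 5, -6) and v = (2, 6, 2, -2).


Computing the standard inner product <u, v> = sum u_i * v_i
= 1*2 + 1*6 + 5*2 + -6*-2
= 2 + 6 + 10 + 12
= 30

30


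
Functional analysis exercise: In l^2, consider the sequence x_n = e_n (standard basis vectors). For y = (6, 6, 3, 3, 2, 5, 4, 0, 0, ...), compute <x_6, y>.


x_6 = e_6 is the standard basis vector with 1 in position 6.
<x_6, y> = y_6 = 5
As n -> infinity, <x_n, y> -> 0, confirming weak convergence of (x_n) to 0.

5


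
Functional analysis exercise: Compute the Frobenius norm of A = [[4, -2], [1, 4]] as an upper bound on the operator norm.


||A||_F^2 = sum a_ij^2
= 4^2 + (-2)^2 + 1^2 + 4^2
= 16 + 4 + 1 + 16 = 37
||A||_F = sqrt(37) = 6.0828

6.0828


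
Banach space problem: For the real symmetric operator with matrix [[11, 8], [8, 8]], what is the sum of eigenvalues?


For a self-adjoint (symmetric) matrix, the eigenvalues are real.
The sum of eigenvalues equals the trace of the matrix.
trace = 11 + 8 = 19

19


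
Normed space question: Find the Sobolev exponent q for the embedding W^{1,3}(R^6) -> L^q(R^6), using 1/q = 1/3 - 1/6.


Using the Sobolev embedding formula: 1/q = 1/p - k/n
1/q = 1/3 - 1/6 = 1/6
q = 1/(1/6) = 6

6.0000


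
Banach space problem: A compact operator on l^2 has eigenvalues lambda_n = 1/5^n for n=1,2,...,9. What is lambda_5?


The eigenvalue formula gives lambda_5 = 1/5^5
= 1/3125
= 3.2000e-04

3.2000e-04


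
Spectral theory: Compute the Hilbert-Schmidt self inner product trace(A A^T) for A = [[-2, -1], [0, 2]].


trace(A * A^T) = sum of squares of all entries
= (-2)^2 + (-1)^2 + 0^2 + 2^2
= 4 + 1 + 0 + 4
= 9

9


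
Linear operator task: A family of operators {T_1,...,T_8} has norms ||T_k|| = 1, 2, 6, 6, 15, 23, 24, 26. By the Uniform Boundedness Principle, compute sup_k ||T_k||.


By the Uniform Boundedness Principle, the supremum of norms is finite.
sup_k ||T_k|| = max(1, 2, 6, 6, 15, 23, 24, 26) = 26

26


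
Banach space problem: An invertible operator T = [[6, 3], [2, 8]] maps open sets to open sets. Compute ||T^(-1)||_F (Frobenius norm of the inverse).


det(T) = 6*8 - 3*2 = 42
T^(-1) = (1/42) * [[8, -3], [-2, 6]] = [[0.1905, -0.0714], [-0.0476, 0.1429]]
||T^(-1)||_F^2 = 0.1905^2 + (-0.0714)^2 + (-0.0476)^2 + 0.1429^2 = 0.0641
||T^(-1)||_F = sqrt(0.0641) = 0.2531

0.2531


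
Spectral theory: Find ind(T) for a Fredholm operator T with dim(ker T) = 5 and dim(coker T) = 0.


The Fredholm index is defined as ind(T) = dim(ker T) - dim(coker T)
= 5 - 0
= 5

5


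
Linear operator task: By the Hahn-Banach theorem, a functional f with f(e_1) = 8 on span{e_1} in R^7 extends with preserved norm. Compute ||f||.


The norm of f is given by ||f|| = sup_{||x||=1} |f(x)|.
On span{e_1}, ||e_1|| = 1, so ||f|| = |f(e_1)| / ||e_1||
= |8| / 1 = 8.0000

8.0000


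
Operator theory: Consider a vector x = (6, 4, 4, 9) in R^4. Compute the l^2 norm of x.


The l^2 norm = (sum |x_i|^2)^(1/2)
Sum of 2th powers = 36 + 16 + 16 + 81 = 149
||x||_2 = (149)^(1/2) = 12.2066

12.2066


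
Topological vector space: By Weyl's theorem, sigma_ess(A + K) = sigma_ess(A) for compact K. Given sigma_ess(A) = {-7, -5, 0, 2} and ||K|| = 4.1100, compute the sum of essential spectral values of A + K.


By Weyl's theorem, the essential spectrum is invariant under compact perturbations.
sigma_ess(A + K) = sigma_ess(A) = {-7, -5, 0, 2}
Sum = -7 + -5 + 0 + 2 = -10

-10


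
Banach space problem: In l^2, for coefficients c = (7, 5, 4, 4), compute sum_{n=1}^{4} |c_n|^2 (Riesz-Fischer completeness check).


sum |c_n|^2 = 7^2 + 5^2 + 4^2 + 4^2
= 49 + 25 + 16 + 16
= 106

106


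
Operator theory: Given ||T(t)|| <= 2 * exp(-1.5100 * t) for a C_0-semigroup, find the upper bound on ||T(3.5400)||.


||T(3.5400)|| <= 2 * exp(-1.5100 * 3.5400)
= 2 * exp(-5.3454)
= 2 * 0.0048
= 0.0095

0.0095


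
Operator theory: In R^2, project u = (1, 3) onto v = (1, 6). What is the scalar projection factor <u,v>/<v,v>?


Computing <u,v> = 1*1 + 3*6 = 19
Computing <v,v> = 1^2 + 6^2 = 37
Projection coefficient = 19/37 = 0.5135

0.5135


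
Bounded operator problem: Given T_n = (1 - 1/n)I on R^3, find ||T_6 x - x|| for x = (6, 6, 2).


T_6 x - x = (1 - 1/6)x - x = -x/6
||x|| = sqrt(76) = 8.7178
||T_6 x - x|| = ||x||/6 = 8.7178/6 = 1.4530

1.4530


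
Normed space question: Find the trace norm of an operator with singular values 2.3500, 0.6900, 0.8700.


The nuclear norm is the sum of all singular values.
||T||_1 = 2.3500 + 0.6900 + 0.8700
= 3.9100

3.9100


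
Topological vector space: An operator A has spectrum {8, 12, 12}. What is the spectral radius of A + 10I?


Spectrum of A + 10I = {18, 22, 22}
Spectral radius = max |lambda| over the shifted spectrum
= max(18, 22, 22) = 22

22


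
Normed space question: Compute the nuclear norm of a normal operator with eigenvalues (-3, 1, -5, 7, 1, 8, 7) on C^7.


For a normal operator, singular values equal |eigenvalues|.
Trace norm = sum |lambda_i| = 3 + 1 + 5 + 7 + 1 + 8 + 7
= 32

32


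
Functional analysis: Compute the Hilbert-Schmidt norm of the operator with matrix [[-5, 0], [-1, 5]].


The Hilbert-Schmidt norm is sqrt(sum of squares of all entries).
Sum of squares = (-5)^2 + 0^2 + (-1)^2 + 5^2
= 25 + 0 + 1 + 25 = 51
||T||_HS = sqrt(51) = 7.1414

7.1414


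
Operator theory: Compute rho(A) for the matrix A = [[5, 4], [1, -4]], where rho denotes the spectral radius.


For a 2x2 matrix, eigenvalues satisfy lambda^2 - (trace)*lambda + det = 0
trace = 5 + -4 = 1
det = 5*-4 - 4*1 = -24
discriminant = 1^2 - 4*(-24) = 97
spectral radius = max |eigenvalue| = 5.4244

5.4244


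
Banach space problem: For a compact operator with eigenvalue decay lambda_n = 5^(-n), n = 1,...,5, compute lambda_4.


The eigenvalue formula gives lambda_4 = 1/5^4
= 1/625
= 0.0016

0.0016


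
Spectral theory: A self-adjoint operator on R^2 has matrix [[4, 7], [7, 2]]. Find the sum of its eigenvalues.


For a self-adjoint (symmetric) matrix, the eigenvalues are real.
The sum of eigenvalues equals the trace of the matrix.
trace = 4 + 2 = 6

6


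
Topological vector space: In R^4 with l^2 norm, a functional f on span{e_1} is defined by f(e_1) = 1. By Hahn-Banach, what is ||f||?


The norm of f is given by ||f|| = sup_{||x||=1} |f(x)|.
On span{e_1}, ||e_1|| = 1, so ||f|| = |f(e_1)| / ||e_1||
= |1| / 1 = 1.0000

1.0000


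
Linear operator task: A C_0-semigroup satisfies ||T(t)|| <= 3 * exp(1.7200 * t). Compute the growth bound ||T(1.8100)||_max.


||T(1.8100)|| <= 3 * exp(1.7200 * 1.8100)
= 3 * exp(3.1132)
= 3 * 22.4929
= 67.4787

67.4787


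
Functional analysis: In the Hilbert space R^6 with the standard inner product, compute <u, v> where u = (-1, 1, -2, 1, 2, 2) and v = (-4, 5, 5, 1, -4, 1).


Computing the standard inner product <u, v> = sum u_i * v_i
= -1*-4 + 1*5 + -2*5 + 1*1 + 2*-4 + 2*1
= 4 + 5 + -10 + 1 + -8 + 2
= -6

-6


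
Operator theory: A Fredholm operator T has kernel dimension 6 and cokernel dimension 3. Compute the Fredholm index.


The Fredholm index is defined as ind(T) = dim(ker T) - dim(coker T)
= 6 - 3
= 3

3


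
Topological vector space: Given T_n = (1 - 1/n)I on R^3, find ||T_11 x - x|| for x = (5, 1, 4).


T_11 x - x = (1 - 1/11)x - x = -x/11
||x|| = sqrt(42) = 6.4807
||T_11 x - x|| = ||x||/11 = 6.4807/11 = 0.5892

0.5892


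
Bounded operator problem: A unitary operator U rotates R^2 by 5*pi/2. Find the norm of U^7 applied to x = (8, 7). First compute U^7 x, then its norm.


U is a rotation by theta = 5*pi/2
U^7 = rotation by 7*theta = 35*pi/2 = 3*pi/2 (mod 2*pi)
cos(3*pi/2) = 0.0000, sin(3*pi/2) = -1.0000
U^7 x = (0.0000 * 8 - -1.0000 * 7, -1.0000 * 8 + 0.0000 * 7)
= (7.0000, -8.0000)
||U^7 x|| = sqrt(7.0000^2 + (-8.0000)^2) = sqrt(113.0000) = 10.6301

10.6301


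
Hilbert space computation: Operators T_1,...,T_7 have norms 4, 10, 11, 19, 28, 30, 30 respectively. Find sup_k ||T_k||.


By the Uniform Boundedness Principle, the supremum of norms is finite.
sup_k ||T_k|| = max(4, 10, 11, 19, 28, 30, 30) = 30

30


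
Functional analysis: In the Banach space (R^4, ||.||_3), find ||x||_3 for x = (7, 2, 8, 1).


The l^3 norm = (sum |x_i|^3)^(1/3)
Sum of 3th powers = 343 + 8 + 512 + 1 = 864
||x||_3 = (864)^(1/3) = 9.5244

9.5244


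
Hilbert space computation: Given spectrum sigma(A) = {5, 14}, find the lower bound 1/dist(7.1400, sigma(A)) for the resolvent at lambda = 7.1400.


dist(7.1400, {5, 14}) = min(|7.1400 - 5|, |7.1400 - 14|)
= min(2.1400, 6.8600) = 2.1400
Resolvent bound = 1/2.1400 = 0.4673

0.4673


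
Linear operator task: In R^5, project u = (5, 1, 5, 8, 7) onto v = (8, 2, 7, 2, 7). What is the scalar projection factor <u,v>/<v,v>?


Computing <u,v> = 5*8 + 1*2 + 5*7 + 8*2 + 7*7 = 142
Computing <v,v> = 8^2 + 2^2 + 7^2 + 2^2 + 7^2 = 170
Projection coefficient = 142/170 = 0.8353

0.8353
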